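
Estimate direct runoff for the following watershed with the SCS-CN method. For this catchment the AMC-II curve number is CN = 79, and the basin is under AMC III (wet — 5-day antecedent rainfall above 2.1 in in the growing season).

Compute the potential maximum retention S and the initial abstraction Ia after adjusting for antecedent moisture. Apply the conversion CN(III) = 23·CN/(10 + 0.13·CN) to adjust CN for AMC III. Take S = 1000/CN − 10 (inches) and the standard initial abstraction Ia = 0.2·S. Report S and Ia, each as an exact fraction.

Wet (AMC III): CN(III) = 23·79/(10 + 0.13·79) = 1817/(2027/100) = 181700/2027 ≈ 89.640
S = 1000/(181700/2027) − 10 = 2100/1817 in ≈ 1.156 in
Ia = 0.2S: 0.2·1.156 = 0.231 in (exactly 420/1817)

S = 2100/1817 in ≈ 1.156 in; Ia = 420/1817 in ≈ 0.231 in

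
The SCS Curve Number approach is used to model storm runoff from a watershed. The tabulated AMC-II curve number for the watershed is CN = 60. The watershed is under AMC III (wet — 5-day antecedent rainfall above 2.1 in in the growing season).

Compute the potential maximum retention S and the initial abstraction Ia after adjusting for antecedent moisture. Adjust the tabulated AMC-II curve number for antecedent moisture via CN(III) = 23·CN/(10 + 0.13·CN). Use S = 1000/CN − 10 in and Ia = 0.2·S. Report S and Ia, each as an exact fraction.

S = 200/69 in ≈ 2.899 in; Ia = 40/69 in ≈ 0.580 in

Wet (AMC III): CN(III) = 23·60/(10 + 0.13·60) = 1380/(89/5) = 6900/89 ≈ 77.528
Max retention: S = 1000/(6900/89) − 10 = 200/69 in (≈ 2.899 in)
Ia = 0.2·(200/69) = 40/69 in ≈ 0.580 in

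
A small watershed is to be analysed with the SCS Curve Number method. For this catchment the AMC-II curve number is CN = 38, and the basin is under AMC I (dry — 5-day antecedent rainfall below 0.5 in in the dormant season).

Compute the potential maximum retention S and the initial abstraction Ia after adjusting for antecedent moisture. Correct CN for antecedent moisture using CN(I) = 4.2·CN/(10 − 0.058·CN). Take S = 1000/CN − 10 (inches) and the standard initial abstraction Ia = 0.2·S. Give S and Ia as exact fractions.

S = 15500/399 in ≈ 38.847 in; Ia = 3100/399 in ≈ 7.769 in

Adjust CN=38 to AMC I: 4.2·38/(10 − 0.058·38) → (798/5) ÷ (1949/250) = 39900/1949 ≈ 20.472
S = 1000/(39900/1949) − 10 = 15500/399 in ≈ 38.847 in
Ia = 0.2S: 0.2·38.847 = 7.769 in (exactly 3100/399)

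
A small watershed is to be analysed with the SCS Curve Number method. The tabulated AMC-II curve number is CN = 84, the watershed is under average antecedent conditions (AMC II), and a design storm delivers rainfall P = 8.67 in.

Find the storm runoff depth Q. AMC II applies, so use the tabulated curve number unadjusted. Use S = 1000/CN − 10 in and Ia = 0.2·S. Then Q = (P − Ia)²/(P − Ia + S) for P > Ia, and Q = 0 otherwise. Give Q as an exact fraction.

AMC II — tabulated CN = 84 applies directly.
Retention S: 1000/CN − 10 with CN=84.000 → S = 40/21 ≈ 1.905 in
Ia = 0.2S: 0.2·1.905 = 0.381 in (exactly 8/21)
Since P=8.670 > Ia=0.381: effective rainfall P−Ia = 17407/2100 in
Runoff Q = (P−Ia)²/(P−Ia+S) = (8.289)²/(8.289+1.905) = 303003649/44954700 ≈ 6.740 in

Q = 303003649/44954700 in ≈ 6.740 in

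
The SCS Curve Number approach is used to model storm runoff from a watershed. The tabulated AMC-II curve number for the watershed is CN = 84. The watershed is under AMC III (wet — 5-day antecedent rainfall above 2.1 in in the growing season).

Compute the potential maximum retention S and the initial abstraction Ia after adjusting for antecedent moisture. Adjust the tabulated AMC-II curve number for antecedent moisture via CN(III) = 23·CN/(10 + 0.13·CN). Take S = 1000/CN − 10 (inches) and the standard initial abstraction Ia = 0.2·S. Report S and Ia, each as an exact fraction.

CN(III) from CN(II)=84: (23·84)/(10 + 0.13·84) = 48300/523 ≈ 92.352
Max retention: S = 1000/(48300/523) − 10 = 400/483 in (≈ 0.828 in)
Initial abstraction Ia = S/5 = (400/483)/5 = 80/483 ≈ 0.166 in

S = 400/483 in ≈ 0.828 in; Ia = 80/483 in ≈ 0.166 in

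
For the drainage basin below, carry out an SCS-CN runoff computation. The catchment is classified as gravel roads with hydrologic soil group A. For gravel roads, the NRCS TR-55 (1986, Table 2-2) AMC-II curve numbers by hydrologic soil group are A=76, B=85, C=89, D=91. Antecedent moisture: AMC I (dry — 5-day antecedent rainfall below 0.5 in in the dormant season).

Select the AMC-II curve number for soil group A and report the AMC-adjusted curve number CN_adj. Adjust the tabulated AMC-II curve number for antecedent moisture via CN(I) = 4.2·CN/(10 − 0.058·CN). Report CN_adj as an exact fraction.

CN_adj = 13300/233 ≈ 57.082

NRCS table: gravel roads, soil group A → CN(II) = 76
CN(I) from CN(II)=76: (4.2·76)/(10 − 0.058·76) = 13300/233 ≈ 57.082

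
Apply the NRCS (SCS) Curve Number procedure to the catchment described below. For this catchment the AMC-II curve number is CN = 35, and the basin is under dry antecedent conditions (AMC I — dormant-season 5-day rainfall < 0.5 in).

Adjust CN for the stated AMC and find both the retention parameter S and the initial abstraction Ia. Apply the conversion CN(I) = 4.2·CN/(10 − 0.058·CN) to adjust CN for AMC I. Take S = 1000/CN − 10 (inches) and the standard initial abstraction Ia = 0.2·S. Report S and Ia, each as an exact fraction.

S = 6500/147 in ≈ 44.218 in; Ia = 1300/147 in ≈ 8.844 in

CN(I) from CN(II)=35: (4.2·35)/(10 − 0.058·35) = 14700/797 ≈ 18.444
Max retention: S = 1000/(14700/797) − 10 = 6500/147 in (≈ 44.218 in)
Ia = 0.2S: 0.2·44.218 = 8.844 in (exactly 1300/147)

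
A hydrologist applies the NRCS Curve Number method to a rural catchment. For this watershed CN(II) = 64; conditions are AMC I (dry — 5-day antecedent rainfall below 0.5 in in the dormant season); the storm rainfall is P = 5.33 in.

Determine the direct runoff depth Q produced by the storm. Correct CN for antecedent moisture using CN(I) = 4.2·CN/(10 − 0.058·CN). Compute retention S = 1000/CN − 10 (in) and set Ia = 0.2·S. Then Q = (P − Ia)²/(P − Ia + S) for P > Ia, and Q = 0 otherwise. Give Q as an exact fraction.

Q = 861184/1965425 in ≈ 0.438 in

Adjust CN=64 to AMC I: 4.2·64/(10 − 0.058·64) → (1344/5) ÷ (786/125) = 5600/131 ≈ 42.748
Retention S: 1000/CN − 10 with CN=42.748 → S = 375/28 ≈ 13.393 in
Ia = 0.2S: 0.2·13.393 = 2.679 in (exactly 75/28)
Excess rainfall: 5.330 − 2.679 = 2.651 in; P > Ia so Q > 0
Runoff Q = (P−Ia)²/(P−Ia+S) = (2.651)²/(2.651+13.393) = 861184/1965425 ≈ 0.438 in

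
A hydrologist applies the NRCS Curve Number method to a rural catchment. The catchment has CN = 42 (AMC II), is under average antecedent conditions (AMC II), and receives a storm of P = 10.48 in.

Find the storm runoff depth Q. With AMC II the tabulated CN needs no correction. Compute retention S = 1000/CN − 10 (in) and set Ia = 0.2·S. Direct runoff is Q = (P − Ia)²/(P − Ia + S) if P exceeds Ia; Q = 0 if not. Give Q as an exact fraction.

Average conditions: CN = 42 (no AMC adjustment).
S = 1000/42 − 10 = 290/21 in ≈ 13.810 in
Initial abstraction Ia = S/5 = (290/21)/5 = 58/21 ≈ 2.762 in
P − Ia = 10.480 − 2.762 = 4052/525 ≈ 7.718 in (> 0, runoff occurs)
Runoff Q = (P−Ia)²/(P−Ia+S) = (7.718)²/(7.718+13.810) = 8209352/2966775 ≈ 2.767 in

Q = 8209352/2966775 in ≈ 2.767 in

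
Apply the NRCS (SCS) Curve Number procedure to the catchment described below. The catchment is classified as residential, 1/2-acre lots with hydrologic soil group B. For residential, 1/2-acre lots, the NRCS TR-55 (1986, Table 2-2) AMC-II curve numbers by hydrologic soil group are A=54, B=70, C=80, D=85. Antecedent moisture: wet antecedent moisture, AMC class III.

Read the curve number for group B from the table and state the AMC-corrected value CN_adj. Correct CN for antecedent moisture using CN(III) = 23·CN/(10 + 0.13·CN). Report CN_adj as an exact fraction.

NRCS table: residential, 1/2-acre lots, soil group B → CN(II) = 70
Adjust CN=70 to AMC III: 23·70/(10 + 0.13·70) → 1610 ÷ (191/10) = 16100/191 ≈ 84.293

CN_adj = 16100/191 ≈ 84.293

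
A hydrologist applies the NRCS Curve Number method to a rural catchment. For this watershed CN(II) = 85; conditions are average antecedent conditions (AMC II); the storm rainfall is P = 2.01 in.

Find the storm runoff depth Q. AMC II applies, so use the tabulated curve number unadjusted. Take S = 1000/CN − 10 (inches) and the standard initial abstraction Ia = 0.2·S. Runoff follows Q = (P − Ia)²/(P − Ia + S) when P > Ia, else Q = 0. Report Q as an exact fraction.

Q = 2645163/3296300 in ≈ 0.802 in

CN(II) = 85; AMC II needs no correction.
Retention S: 1000/CN − 10 with CN=85.000 → S = 30/17 ≈ 1.765 in
Initial abstraction Ia = S/5 = (30/17)/5 = 6/17 ≈ 0.353 in
Since P=2.010 > Ia=0.353: effective rainfall P−Ia = 2817/1700 in
Q = (2817/1700)²/((2817/1700) + 30/17) = (7935489/2890000)/(5817/1700) = 2645163/3296300 in ≈ 0.802 in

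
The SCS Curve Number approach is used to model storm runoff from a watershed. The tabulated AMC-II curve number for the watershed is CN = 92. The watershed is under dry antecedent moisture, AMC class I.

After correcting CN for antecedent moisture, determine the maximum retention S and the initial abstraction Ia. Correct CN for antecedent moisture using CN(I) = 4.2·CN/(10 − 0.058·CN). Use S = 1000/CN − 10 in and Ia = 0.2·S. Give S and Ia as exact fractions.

S = 1000/483 in ≈ 2.070 in; Ia = 200/483 in ≈ 0.414 in

CN(I) from CN(II)=92: (4.2·92)/(10 − 0.058·92) = 48300/583 ≈ 82.847
Retention S: 1000/CN − 10 with CN=82.847 → S = 1000/483 ≈ 2.070 in
Ia = 0.2·(1000/483) = 200/483 in ≈ 0.414 in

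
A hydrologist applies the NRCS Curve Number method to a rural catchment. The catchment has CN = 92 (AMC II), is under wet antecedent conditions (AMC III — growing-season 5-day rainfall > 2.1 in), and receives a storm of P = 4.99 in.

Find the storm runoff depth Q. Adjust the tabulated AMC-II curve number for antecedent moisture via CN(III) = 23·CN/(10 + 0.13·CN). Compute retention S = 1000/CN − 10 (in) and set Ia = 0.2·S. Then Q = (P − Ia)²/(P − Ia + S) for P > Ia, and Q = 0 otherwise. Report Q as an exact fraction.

Q = 67584920841/14810465900 in ≈ 4.563 in

Adjust CN=92 to AMC III: 23·92/(10 + 0.13·92) → 2116 ÷ (549/25) = 52900/549 ≈ 96.357
Max retention: S = 1000/(52900/549) − 10 = 200/529 in (≈ 0.378 in)
Ia = 0.2·(200/529) = 40/529 in ≈ 0.076 in
P − Ia = 4.990 − 0.076 = 259971/52900 ≈ 4.914 in (> 0, runoff occurs)
Q: (259971/52900)² ÷ (279971/52900) = 67584920841/14810465900 in (≈ 4.563 in)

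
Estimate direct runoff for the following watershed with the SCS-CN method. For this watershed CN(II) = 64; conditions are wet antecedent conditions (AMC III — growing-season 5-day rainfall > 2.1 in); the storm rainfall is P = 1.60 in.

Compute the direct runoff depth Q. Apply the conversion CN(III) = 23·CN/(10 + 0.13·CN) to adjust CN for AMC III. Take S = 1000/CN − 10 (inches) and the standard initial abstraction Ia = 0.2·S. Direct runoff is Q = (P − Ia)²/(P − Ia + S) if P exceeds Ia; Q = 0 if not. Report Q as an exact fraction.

Adjust CN=64 to AMC III: 23·64/(10 + 0.13·64) → 1472 ÷ (458/25) = 18400/229 ≈ 80.349
Retention S: 1000/CN − 10 with CN=80.349 → S = 225/92 ≈ 2.446 in
Initial abstraction Ia = S/5 = (225/92)/5 = 45/92 ≈ 0.489 in
Since P=1.600 > Ia=0.489: effective rainfall P−Ia = 511/460 in
Runoff Q = (P−Ia)²/(P−Ia+S) = (1.111)²/(1.111+2.446) = 261121/752560 ≈ 0.347 in

Q = 261121/752560 in ≈ 0.347 in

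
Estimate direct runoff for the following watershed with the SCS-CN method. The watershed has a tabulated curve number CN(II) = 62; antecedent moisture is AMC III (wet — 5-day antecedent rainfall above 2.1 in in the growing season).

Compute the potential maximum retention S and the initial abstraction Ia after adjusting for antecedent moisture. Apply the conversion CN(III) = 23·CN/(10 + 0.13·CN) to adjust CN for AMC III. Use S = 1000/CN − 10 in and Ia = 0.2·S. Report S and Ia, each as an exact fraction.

Adjust CN=62 to AMC III: 23·62/(10 + 0.13·62) → 1426 ÷ (903/50) = 71300/903 ≈ 78.959
Retention S: 1000/CN − 10 with CN=78.959 → S = 1900/713 ≈ 2.665 in
Ia = 0.2S: 0.2·2.665 = 0.533 in (exactly 380/713)

S = 1900/713 in ≈ 2.665 in; Ia = 380/713 in ≈ 0.533 in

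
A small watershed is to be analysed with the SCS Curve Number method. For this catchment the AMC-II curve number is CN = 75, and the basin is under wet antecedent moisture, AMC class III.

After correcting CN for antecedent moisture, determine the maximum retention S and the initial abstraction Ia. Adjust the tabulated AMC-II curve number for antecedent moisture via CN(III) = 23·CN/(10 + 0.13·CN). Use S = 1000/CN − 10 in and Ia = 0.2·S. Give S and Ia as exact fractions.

S = 100/69 in ≈ 1.449 in; Ia = 20/69 in ≈ 0.290 in

CN(III) from CN(II)=75: (23·75)/(10 + 0.13·75) = 6900/79 ≈ 87.342
Retention S: 1000/CN − 10 with CN=87.342 → S = 100/69 ≈ 1.449 in
Ia = 0.2·(100/69) = 20/69 in ≈ 0.290 in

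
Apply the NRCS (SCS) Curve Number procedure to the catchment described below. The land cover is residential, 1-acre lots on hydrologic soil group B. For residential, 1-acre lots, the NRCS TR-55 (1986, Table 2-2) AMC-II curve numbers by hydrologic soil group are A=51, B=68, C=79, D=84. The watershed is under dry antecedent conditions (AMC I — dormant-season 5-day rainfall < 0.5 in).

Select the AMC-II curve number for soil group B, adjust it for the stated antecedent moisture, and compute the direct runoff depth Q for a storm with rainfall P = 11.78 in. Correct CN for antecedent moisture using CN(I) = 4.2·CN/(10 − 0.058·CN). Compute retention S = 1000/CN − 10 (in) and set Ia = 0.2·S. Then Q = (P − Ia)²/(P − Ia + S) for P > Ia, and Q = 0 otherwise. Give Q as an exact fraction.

Q = 28992894529/6609373050 in ≈ 4.387 in

NRCS table: residential, 1-acre lots, soil group B → CN(II) = 68
Adjust CN=68 to AMC I: 4.2·68/(10 − 0.058·68) → (1428/5) ÷ (757/125) = 35700/757 ≈ 47.160
Retention S: 1000/CN − 10 with CN=47.160 → S = 4000/357 ≈ 11.204 in
Ia = 0.2S: 0.2·11.204 = 2.241 in (exactly 800/357)
Excess rainfall: 11.780 − 2.241 = 9.539 in; P > Ia so Q > 0
Q = (170273/17850)²/((170273/17850) + 4000/357) = (28992894529/318622500)/(370273/17850) = 28992894529/6609373050 in ≈ 4.387 in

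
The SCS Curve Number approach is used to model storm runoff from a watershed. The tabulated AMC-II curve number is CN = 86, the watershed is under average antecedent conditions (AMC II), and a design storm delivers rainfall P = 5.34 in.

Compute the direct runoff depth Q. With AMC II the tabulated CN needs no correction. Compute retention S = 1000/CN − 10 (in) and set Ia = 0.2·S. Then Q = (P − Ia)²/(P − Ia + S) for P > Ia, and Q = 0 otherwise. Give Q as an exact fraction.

AMC II — tabulated CN = 86 applies directly.
Retention S: 1000/CN − 10 with CN=86.000 → S = 70/43 ≈ 1.628 in
Ia = 0.2·(70/43) = 14/43 in ≈ 0.326 in
P − Ia = 5.340 − 0.326 = 10781/2150 ≈ 5.014 in (> 0, runoff occurs)
Q = (10781/2150)²/((10781/2150) + 70/43) = (116229961/4622500)/(14281/2150) = 116229961/30704150 in ≈ 3.785 in

Q = 116229961/30704150 in ≈ 3.785 in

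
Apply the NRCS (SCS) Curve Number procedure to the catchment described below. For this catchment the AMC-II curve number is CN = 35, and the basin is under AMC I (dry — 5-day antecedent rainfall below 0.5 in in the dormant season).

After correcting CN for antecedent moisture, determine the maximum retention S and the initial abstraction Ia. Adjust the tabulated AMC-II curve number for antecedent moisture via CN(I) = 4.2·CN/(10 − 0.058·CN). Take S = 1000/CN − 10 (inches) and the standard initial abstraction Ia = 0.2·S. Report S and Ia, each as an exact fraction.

S = 6500/147 in ≈ 44.218 in; Ia = 1300/147 in ≈ 8.844 in

Dry (AMC I): CN(I) = 4.2·35/(10 − 0.058·35) = 147/(797/100) = 14700/797 ≈ 18.444
S = 1000/(14700/797) − 10 = 6500/147 in ≈ 44.218 in
Ia = 0.2S: 0.2·44.218 = 8.844 in (exactly 1300/147)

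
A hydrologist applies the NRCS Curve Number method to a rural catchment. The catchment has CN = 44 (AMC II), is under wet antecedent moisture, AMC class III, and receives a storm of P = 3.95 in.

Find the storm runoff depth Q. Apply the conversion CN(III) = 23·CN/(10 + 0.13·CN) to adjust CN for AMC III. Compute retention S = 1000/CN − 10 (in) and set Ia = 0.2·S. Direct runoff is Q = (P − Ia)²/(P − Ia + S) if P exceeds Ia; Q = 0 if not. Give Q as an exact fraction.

Q = 206985769/214478220 in ≈ 0.965 in

Adjust CN=44 to AMC III: 23·44/(10 + 0.13·44) → 1012 ÷ (393/25) = 25300/393 ≈ 64.377
Max retention: S = 1000/(25300/393) − 10 = 1400/253 in (≈ 5.534 in)
Ia = 0.2·(1400/253) = 280/253 in ≈ 1.107 in
P − Ia = 3.950 − 1.107 = 14387/5060 ≈ 2.843 in (> 0, runoff occurs)
Q: (14387/5060)² ÷ (42387/5060) = 206985769/214478220 in (≈ 0.965 in)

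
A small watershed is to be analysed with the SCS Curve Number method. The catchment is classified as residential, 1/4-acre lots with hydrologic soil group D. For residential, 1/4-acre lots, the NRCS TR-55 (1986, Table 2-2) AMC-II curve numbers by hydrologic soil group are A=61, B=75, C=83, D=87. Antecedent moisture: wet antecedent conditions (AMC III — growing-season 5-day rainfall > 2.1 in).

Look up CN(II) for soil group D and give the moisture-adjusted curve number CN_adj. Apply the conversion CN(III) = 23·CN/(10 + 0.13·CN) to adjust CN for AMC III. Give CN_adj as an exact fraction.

NRCS table: residential, 1/4-acre lots, soil group D → CN(II) = 87
Adjust CN=87 to AMC III: 23·87/(10 + 0.13·87) → 2001 ÷ (2131/100) = 200100/2131 ≈ 93.900

CN_adj = 200100/2131 ≈ 93.900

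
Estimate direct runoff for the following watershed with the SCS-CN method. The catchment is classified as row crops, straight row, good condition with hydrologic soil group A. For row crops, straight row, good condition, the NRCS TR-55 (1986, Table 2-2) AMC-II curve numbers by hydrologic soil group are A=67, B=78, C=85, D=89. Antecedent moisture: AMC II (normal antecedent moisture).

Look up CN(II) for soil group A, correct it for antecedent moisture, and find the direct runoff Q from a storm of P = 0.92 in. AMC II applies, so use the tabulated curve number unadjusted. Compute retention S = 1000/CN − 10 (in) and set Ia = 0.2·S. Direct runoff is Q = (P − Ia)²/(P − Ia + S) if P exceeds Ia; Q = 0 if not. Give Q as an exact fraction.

NRCS table: row crops, straight row, good condition, soil group A → CN(II) = 67
Average conditions: CN = 67 (no AMC adjustment).
Retention S: 1000/CN − 10 with CN=67.000 → S = 330/67 ≈ 4.925 in
Ia = 0.2·(330/67) = 66/67 in ≈ 0.985 in
P = 0.920 ≤ Ia = 0.985 in: entire storm abstracted, Q = 0.

Q = 0 in ≈ 0.000 in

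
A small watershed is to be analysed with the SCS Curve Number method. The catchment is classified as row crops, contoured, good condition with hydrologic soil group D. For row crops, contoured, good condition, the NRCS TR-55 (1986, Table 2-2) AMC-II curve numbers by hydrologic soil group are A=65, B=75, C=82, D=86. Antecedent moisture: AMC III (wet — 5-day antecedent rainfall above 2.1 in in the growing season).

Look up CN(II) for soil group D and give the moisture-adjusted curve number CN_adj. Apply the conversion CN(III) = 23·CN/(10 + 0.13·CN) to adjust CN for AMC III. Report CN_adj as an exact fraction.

NRCS table: row crops, contoured, good condition, soil group D → CN(II) = 86
Wet (AMC III): CN(III) = 23·86/(10 + 0.13·86) = 1978/(1059/50) = 98900/1059 ≈ 93.390

CN_adj = 98900/1059 ≈ 93.390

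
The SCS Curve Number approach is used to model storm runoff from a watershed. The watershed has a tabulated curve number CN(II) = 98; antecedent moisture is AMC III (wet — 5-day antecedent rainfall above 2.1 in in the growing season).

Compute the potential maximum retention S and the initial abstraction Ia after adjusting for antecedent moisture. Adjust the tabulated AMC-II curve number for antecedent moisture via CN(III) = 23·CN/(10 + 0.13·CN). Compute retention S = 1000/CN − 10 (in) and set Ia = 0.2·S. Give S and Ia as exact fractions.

Wet (AMC III): CN(III) = 23·98/(10 + 0.13·98) = 2254/(1137/50) = 112700/1137 ≈ 99.120
S = 1000/(112700/1137) − 10 = 100/1127 in ≈ 0.089 in
Initial abstraction Ia = S/5 = (100/1127)/5 = 20/1127 ≈ 0.018 in

S = 100/1127 in ≈ 0.089 in; Ia = 20/1127 in ≈ 0.018 in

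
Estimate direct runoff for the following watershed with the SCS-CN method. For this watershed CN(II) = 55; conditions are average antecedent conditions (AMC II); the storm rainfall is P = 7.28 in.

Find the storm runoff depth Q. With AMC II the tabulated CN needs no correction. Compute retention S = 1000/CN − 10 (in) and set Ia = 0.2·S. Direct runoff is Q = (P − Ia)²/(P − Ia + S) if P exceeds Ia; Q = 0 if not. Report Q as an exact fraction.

Average conditions: CN = 55 (no AMC adjustment).
S = 1000/55 − 10 = 90/11 in ≈ 8.182 in
Ia = 0.2·(90/11) = 18/11 in ≈ 1.636 in
P − Ia = 7.280 − 1.636 = 1552/275 ≈ 5.644 in (> 0, runoff occurs)
Q: (1552/275)² ÷ (3802/275) = 1204352/522775 in (≈ 2.304 in)

Q = 1204352/522775 in ≈ 2.304 in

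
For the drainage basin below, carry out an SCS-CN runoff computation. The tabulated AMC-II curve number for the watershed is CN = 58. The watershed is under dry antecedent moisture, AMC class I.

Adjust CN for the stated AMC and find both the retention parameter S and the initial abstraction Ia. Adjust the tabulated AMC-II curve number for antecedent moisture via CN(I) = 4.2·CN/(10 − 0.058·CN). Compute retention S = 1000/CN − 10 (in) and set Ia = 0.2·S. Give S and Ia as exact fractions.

S = 500/29 in ≈ 17.241 in; Ia = 100/29 in ≈ 3.448 in

Adjust CN=58 to AMC I: 4.2·58/(10 − 0.058·58) → (1218/5) ÷ (1659/250) = 2900/79 ≈ 36.709
S = 1000/(2900/79) − 10 = 500/29 in ≈ 17.241 in
Initial abstraction Ia = S/5 = (500/29)/5 = 100/29 ≈ 3.448 in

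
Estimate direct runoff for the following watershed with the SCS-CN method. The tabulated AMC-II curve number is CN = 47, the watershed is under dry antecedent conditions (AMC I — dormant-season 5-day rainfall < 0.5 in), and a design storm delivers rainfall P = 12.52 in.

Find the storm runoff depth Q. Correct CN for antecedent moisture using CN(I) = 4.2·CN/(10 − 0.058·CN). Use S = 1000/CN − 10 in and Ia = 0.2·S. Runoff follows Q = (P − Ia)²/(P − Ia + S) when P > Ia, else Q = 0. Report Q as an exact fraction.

Q = 31127897761/20700622425 in ≈ 1.504 in

Dry (AMC I): CN(I) = 4.2·47/(10 − 0.058·47) = (987/5)/(3637/500) = 98700/3637 ≈ 27.138
Max retention: S = 1000/(98700/3637) − 10 = 26500/987 in (≈ 26.849 in)
Ia = 0.2S: 0.2·26.849 = 5.370 in (exactly 5300/987)
P − Ia = 12.520 − 5.370 = 176431/24675 ≈ 7.150 in (> 0, runoff occurs)
Runoff Q = (P−Ia)²/(P−Ia+S) = (7.150)²/(7.150+26.849) = 31127897761/20700622425 ≈ 1.504 in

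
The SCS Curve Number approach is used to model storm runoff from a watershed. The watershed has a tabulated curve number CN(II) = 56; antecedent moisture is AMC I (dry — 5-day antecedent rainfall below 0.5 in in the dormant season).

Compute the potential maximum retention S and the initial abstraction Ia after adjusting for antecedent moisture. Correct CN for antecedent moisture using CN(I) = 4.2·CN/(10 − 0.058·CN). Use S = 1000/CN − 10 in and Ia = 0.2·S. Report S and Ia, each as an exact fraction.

S = 2750/147 in ≈ 18.707 in; Ia = 550/147 in ≈ 3.741 in

Dry (AMC I): CN(I) = 4.2·56/(10 − 0.058·56) = (1176/5)/(844/125) = 7350/211 ≈ 34.834
Retention S: 1000/CN − 10 with CN=34.834 → S = 2750/147 ≈ 18.707 in
Ia = 0.2S: 0.2·18.707 = 3.741 in (exactly 550/147)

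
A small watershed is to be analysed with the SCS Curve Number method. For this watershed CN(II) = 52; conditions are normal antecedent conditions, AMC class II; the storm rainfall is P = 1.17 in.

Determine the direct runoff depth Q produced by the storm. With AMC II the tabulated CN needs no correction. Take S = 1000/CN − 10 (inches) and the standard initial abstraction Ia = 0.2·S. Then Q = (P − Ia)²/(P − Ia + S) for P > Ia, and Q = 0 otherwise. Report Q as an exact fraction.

CN(II) = 52; AMC II needs no correction.
Retention S: 1000/CN − 10 with CN=52.000 → S = 120/13 ≈ 9.231 in
Ia = 0.2S: 0.2·9.231 = 1.846 in (exactly 24/13)
P = 1.170 ≤ Ia = 1.846 in: entire storm abstracted, Q = 0.

Q = 0 in ≈ 0.000 in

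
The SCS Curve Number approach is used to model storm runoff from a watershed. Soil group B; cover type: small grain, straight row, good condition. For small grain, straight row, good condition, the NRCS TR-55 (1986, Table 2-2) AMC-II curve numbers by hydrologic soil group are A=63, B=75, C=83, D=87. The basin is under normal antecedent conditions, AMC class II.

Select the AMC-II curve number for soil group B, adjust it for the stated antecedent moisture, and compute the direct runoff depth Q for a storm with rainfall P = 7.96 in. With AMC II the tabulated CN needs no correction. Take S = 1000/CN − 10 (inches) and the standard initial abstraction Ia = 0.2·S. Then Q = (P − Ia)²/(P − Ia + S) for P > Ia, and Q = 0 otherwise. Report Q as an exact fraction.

Q = 299209/59775 in ≈ 5.006 in

NRCS table: small grain, straight row, good condition, soil group B → CN(II) = 75
CN(II) = 75; AMC II needs no correction.
S = 1000/75 − 10 = 10/3 in ≈ 3.333 in
Ia = 0.2S: 0.2·3.333 = 0.667 in (exactly 2/3)
Excess rainfall: 7.960 − 0.667 = 7.293 in; P > Ia so Q > 0
Runoff Q = (P−Ia)²/(P−Ia+S) = (7.293)²/(7.293+3.333) = 299209/59775 ≈ 5.006 in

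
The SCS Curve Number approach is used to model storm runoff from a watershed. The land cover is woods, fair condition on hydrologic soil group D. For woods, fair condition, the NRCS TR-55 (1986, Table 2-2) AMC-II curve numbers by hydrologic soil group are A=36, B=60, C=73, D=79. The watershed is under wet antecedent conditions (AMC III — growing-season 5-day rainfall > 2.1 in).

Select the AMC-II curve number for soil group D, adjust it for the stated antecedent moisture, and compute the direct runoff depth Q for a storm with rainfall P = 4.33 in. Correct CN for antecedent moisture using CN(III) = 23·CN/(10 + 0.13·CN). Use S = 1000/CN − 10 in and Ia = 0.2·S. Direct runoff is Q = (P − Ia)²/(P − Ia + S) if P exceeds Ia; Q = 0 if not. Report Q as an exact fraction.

Q = 554668947121/173480073700 in ≈ 3.197 in

NRCS table: woods, fair condition, soil group D → CN(II) = 79
Adjust CN=79 to AMC III: 23·79/(10 + 0.13·79) → 1817 ÷ (2027/100) = 181700/2027 ≈ 89.640
S = 1000/(181700/2027) − 10 = 2100/1817 in ≈ 1.156 in
Ia = 0.2S: 0.2·1.156 = 0.231 in (exactly 420/1817)
P − Ia = 4.330 − 0.231 = 744761/181700 ≈ 4.099 in (> 0, runoff occurs)
Q = (744761/181700)²/((744761/181700) + 2100/1817) = (554668947121/33014890000)/(954761/181700) = 554668947121/173480073700 in ≈ 3.197 in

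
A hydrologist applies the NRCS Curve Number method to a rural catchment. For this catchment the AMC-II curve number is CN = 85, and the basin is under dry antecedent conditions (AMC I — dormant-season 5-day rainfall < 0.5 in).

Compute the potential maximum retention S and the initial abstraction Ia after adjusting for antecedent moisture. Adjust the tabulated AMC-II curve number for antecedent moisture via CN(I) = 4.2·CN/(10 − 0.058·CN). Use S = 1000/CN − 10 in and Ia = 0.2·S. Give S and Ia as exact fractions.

Adjust CN=85 to AMC I: 4.2·85/(10 − 0.058·85) → 357 ÷ (507/100) = 11900/169 ≈ 70.414
S = 1000/(11900/169) − 10 = 500/119 in ≈ 4.202 in
Ia = 0.2S: 0.2·4.202 = 0.840 in (exactly 100/119)

S = 500/119 in ≈ 4.202 in; Ia = 100/119 in ≈ 0.840 in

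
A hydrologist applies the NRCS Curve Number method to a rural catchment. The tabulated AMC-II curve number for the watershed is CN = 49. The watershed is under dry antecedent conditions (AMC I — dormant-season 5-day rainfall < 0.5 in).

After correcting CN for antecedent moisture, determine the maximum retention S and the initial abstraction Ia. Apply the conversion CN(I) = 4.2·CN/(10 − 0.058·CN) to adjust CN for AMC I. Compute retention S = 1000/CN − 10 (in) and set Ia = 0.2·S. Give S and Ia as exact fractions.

Dry (AMC I): CN(I) = 4.2·49/(10 − 0.058·49) = (1029/5)/(3579/500) = 34300/1193 ≈ 28.751
Retention S: 1000/CN − 10 with CN=28.751 → S = 8500/343 ≈ 24.781 in
Ia = 0.2·(8500/343) = 1700/343 in ≈ 4.956 in

S = 8500/343 in ≈ 24.781 in; Ia = 1700/343 in ≈ 4.956 in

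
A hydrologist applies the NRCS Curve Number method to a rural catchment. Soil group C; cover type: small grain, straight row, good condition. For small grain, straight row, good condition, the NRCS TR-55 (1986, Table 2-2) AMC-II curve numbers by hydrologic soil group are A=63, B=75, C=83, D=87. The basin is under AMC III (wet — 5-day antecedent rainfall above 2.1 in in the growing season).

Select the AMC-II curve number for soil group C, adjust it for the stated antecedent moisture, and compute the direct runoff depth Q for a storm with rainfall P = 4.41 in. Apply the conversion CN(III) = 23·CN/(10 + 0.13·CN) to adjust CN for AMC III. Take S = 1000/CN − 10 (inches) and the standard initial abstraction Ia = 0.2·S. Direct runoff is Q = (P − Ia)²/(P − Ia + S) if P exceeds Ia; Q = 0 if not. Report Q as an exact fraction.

Q = 652652321161/186675192100 in ≈ 3.496 in

NRCS table: small grain, straight row, good condition, soil group C → CN(II) = 83
Adjust CN=83 to AMC III: 23·83/(10 + 0.13·83) → 1909 ÷ (2079/100) = 190900/2079 ≈ 91.823
S = 1000/(190900/2079) − 10 = 1700/1909 in ≈ 0.891 in
Ia = 0.2·(1700/1909) = 340/1909 in ≈ 0.178 in
Excess rainfall: 4.410 − 0.178 = 4.232 in; P > Ia so Q > 0
Q = (807869/190900)²/((807869/190900) + 1700/1909) = (652652321161/36442810000)/(977869/190900) = 652652321161/186675192100 in ≈ 3.496 in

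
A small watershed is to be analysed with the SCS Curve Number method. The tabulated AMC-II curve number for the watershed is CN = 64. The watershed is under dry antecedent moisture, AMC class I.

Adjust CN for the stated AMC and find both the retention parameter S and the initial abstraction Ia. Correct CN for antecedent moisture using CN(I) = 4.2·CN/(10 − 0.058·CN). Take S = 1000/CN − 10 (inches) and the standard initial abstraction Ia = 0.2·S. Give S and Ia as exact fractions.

S = 375/28 in ≈ 13.393 in; Ia = 75/28 in ≈ 2.679 in

CN(I) from CN(II)=64: (4.2·64)/(10 − 0.058·64) = 5600/131 ≈ 42.748
Retention S: 1000/CN − 10 with CN=42.748 → S = 375/28 ≈ 13.393 in
Ia = 0.2S: 0.2·13.393 = 2.679 in (exactly 75/28)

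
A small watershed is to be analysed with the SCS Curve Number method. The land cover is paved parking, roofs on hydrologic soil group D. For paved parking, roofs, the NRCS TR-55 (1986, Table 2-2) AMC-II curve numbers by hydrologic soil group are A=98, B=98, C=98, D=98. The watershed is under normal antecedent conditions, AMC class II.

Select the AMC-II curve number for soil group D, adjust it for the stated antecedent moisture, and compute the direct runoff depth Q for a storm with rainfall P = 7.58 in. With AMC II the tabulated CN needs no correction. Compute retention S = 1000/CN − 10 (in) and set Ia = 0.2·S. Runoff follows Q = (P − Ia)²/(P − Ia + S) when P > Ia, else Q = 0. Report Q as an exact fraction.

NRCS table: paved parking, roofs, soil group D → CN(II) = 98
AMC II — tabulated CN = 98 applies directly.
Retention S: 1000/CN − 10 with CN=98.000 → S = 10/49 ≈ 0.204 in
Ia = 0.2·(10/49) = 2/49 in ≈ 0.041 in
Excess rainfall: 7.580 − 0.041 = 7.539 in; P > Ia so Q > 0
Runoff Q = (P−Ia)²/(P−Ia+S) = (7.539)²/(7.539+0.204) = 341177841/46478950 ≈ 7.340 in

Q = 341177841/46478950 in ≈ 7.340 in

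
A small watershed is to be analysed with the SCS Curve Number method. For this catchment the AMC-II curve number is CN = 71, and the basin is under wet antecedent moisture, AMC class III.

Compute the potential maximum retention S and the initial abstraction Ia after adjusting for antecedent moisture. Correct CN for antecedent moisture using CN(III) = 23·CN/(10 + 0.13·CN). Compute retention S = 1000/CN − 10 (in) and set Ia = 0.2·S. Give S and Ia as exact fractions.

Wet (AMC III): CN(III) = 23·71/(10 + 0.13·71) = 1633/(1923/100) = 163300/1923 ≈ 84.919
Max retention: S = 1000/(163300/1923) − 10 = 2900/1633 in (≈ 1.776 in)
Ia = 0.2S: 0.2·1.776 = 0.355 in (exactly 580/1633)

S = 2900/1633 in ≈ 1.776 in; Ia = 580/1633 in ≈ 0.355 in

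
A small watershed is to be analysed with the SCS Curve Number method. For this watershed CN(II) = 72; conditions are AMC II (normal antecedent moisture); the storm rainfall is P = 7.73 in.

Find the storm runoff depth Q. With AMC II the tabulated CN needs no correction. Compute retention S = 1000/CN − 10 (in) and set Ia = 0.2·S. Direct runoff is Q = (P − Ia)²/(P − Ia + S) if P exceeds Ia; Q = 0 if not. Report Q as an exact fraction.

CN(II) = 72; AMC II needs no correction.
Max retention: S = 1000/72 − 10 = 35/9 in (≈ 3.889 in)
Ia = 0.2·(35/9) = 7/9 in ≈ 0.778 in
P − Ia = 7.730 − 0.778 = 6257/900 ≈ 6.952 in (> 0, runoff occurs)
Q = (6257/900)²/((6257/900) + 35/9) = (39150049/810000)/(9757/900) = 39150049/8781300 in ≈ 4.458 in

Q = 39150049/8781300 in ≈ 4.458 in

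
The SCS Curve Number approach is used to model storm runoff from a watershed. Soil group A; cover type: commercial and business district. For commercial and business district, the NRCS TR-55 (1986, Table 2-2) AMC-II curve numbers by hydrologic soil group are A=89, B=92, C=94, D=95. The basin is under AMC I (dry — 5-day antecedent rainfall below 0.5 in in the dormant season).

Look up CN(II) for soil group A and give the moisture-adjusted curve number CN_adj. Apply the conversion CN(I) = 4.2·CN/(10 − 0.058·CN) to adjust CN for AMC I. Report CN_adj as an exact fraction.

NRCS table: commercial and business district, soil group A → CN(II) = 89
CN(I) from CN(II)=89: (4.2·89)/(10 − 0.058·89) = 186900/2419 ≈ 77.263

CN_adj = 186900/2419 ≈ 77.263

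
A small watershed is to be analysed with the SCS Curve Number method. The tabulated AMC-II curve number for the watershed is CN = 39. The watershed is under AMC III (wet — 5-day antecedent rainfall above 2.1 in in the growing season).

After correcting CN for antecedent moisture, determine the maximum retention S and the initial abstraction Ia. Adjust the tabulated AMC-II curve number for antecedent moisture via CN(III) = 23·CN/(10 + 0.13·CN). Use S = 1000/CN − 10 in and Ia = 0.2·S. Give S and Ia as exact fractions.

S = 6100/897 in ≈ 6.800 in; Ia = 1220/897 in ≈ 1.360 in

Wet (AMC III): CN(III) = 23·39/(10 + 0.13·39) = 897/(1507/100) = 89700/1507 ≈ 59.522
Retention S: 1000/CN − 10 with CN=59.522 → S = 6100/897 ≈ 6.800 in
Initial abstraction Ia = S/5 = (6100/897)/5 = 1220/897 ≈ 1.360 in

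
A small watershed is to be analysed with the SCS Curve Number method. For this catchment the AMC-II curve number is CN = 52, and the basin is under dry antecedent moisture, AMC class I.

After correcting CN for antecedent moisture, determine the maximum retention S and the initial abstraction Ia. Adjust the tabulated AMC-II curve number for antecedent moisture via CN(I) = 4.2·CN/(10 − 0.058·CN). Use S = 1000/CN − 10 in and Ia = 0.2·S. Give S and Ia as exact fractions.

S = 2000/91 in ≈ 21.978 in; Ia = 400/91 in ≈ 4.396 in

Dry (AMC I): CN(I) = 4.2·52/(10 − 0.058·52) = (1092/5)/(873/125) = 9100/291 ≈ 31.271
S = 1000/(9100/291) − 10 = 2000/91 in ≈ 21.978 in
Ia = 0.2·(2000/91) = 400/91 in ≈ 4.396 in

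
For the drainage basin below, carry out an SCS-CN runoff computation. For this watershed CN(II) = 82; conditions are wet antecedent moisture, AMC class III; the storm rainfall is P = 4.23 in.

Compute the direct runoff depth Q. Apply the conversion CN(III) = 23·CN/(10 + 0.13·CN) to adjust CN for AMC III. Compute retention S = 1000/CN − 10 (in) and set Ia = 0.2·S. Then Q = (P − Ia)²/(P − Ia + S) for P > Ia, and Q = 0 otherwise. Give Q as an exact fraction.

Adjust CN=82 to AMC III: 23·82/(10 + 0.13·82) → 1886 ÷ (1033/50) = 94300/1033 ≈ 91.288
S = 1000/(94300/1033) − 10 = 900/943 in ≈ 0.954 in
Initial abstraction Ia = S/5 = (900/943)/5 = 180/943 ≈ 0.191 in
Since P=4.230 > Ia=0.191: effective rainfall P−Ia = 380889/94300 in
Runoff Q = (P−Ia)²/(P−Ia+S) = (4.039)²/(4.039+0.954) = 16119603369/4933870300 ≈ 3.267 in

Q = 16119603369/4933870300 in ≈ 3.267 in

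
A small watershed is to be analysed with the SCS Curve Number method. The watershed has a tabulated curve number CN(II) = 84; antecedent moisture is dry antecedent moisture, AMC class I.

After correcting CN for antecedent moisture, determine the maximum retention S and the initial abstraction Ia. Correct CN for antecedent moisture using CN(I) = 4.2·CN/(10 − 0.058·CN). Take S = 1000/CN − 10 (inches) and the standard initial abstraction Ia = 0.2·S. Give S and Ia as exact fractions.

Adjust CN=84 to AMC I: 4.2·84/(10 − 0.058·84) → (1764/5) ÷ (641/125) = 44100/641 ≈ 68.799
Max retention: S = 1000/(44100/641) − 10 = 2000/441 in (≈ 4.535 in)
Ia = 0.2·(2000/441) = 400/441 in ≈ 0.907 in

S = 2000/441 in ≈ 4.535 in; Ia = 400/441 in ≈ 0.907 in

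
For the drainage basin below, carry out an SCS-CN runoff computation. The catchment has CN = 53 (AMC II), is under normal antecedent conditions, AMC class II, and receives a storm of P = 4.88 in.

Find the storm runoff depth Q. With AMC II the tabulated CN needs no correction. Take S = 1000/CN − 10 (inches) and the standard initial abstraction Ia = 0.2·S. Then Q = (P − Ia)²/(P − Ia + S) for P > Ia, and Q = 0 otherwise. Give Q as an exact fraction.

Q = 8470728/10511225 in ≈ 0.806 in

Average conditions: CN = 53 (no AMC adjustment).
Max retention: S = 1000/53 − 10 = 470/53 in (≈ 8.868 in)
Initial abstraction Ia = S/5 = (470/53)/5 = 94/53 ≈ 1.774 in
P − Ia = 4.880 − 1.774 = 4116/1325 ≈ 3.106 in (> 0, runoff occurs)
Q = (4116/1325)²/((4116/1325) + 470/53) = (16941456/1755625)/(15866/1325) = 8470728/10511225 in ≈ 0.806 in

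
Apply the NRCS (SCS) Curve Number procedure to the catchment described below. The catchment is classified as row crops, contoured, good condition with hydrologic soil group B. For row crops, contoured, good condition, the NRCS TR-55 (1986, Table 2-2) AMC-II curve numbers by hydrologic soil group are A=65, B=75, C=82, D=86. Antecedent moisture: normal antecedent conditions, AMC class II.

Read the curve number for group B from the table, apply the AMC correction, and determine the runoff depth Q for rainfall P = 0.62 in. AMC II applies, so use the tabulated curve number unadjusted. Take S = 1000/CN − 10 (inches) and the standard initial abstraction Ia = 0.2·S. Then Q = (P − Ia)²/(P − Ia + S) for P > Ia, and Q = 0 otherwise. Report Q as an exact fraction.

Q = 0 in ≈ 0.000 in

NRCS table: row crops, contoured, good condition, soil group B → CN(II) = 75
Average conditions: CN = 75 (no AMC adjustment).
Retention S: 1000/CN − 10 with CN=75.000 → S = 10/3 ≈ 3.333 in
Ia = 0.2S: 0.2·3.333 = 0.667 in (exactly 2/3)
P = 0.620 ≤ Ia = 0.667 in: entire storm abstracted, Q = 0.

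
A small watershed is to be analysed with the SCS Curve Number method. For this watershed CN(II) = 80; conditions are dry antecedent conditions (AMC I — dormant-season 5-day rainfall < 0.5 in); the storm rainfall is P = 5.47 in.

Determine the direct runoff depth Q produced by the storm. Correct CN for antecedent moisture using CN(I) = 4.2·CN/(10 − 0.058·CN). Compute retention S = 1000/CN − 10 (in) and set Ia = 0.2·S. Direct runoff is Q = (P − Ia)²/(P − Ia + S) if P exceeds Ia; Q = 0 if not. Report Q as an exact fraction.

Q = 80766169/45122700 in ≈ 1.790 in

CN(I) from CN(II)=80: (4.2·80)/(10 − 0.058·80) = 4200/67 ≈ 62.687
S = 1000/(4200/67) − 10 = 125/21 in ≈ 5.952 in
Initial abstraction Ia = S/5 = (125/21)/5 = 25/21 ≈ 1.190 in
Excess rainfall: 5.470 − 1.190 = 4.280 in; P > Ia so Q > 0
Q: (8987/2100)² ÷ (21487/2100) = 80766169/45122700 in (≈ 1.790 in)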